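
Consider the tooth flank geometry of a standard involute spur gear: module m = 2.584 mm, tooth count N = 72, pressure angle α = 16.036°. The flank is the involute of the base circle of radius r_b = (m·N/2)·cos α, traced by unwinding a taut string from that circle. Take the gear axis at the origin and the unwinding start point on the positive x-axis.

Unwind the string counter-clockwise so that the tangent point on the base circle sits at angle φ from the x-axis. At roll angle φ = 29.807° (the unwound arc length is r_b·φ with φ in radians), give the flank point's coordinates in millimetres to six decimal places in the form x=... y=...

x=100.696111 y=4.083423

pitch radius r_p = m·N/2 = 2.584·72/2 = 93.024000
base radius r_b = r_p·cos α = 93.024000·cos 16.036° = 89.404280
roll angle φ = 29.807° = 0.52023029 rad
x = r_b·(cos φ + φ·sin φ) = 89.404280·(0.86770473 + 0.52023029·0.49707997) = 100.696111
y = r_b·(sin φ − φ·cos φ) = 89.404280·(0.49707997 − 0.52023029·0.86770473) = 4.083423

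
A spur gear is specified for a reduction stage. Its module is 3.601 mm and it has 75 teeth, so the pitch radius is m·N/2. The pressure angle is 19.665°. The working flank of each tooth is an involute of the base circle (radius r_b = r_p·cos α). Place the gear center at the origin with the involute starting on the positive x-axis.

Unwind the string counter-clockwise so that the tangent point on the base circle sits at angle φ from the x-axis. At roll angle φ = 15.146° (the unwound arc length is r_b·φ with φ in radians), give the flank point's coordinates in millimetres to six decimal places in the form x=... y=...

x=131.527297 y=0.777540

pitch radius r_p = m·N/2 = 3.601·75/2 = 135.037500
base radius r_b = r_p·cos α = 135.037500·cos 19.665° = 127.161612
roll angle φ = 15.146° = 0.26434757 rad
x = r_b·(cos φ + φ·sin φ) = 127.161612·(0.96526317 + 0.26434757·0.26127956) = 131.527297
y = r_b·(sin φ − φ·cos φ) = 127.161612·(0.26127956 − 0.26434757·0.96526317) = 0.777540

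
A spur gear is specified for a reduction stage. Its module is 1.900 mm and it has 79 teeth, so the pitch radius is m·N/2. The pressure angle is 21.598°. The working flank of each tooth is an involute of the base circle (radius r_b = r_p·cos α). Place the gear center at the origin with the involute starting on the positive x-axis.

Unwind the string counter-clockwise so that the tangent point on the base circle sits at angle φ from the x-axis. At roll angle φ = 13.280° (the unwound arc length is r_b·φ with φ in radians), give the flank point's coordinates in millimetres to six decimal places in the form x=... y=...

pitch radius r_p = m·N/2 = 1.900·79/2 = 75.050000
base radius r_b = r_p·cos α = 75.050000·cos 21.598° = 69.780690
roll angle φ = 13.280° = 0.23177972 rad
x = r_b·(cos φ + φ·sin φ) = 69.780690·(0.97325912 + 0.23177972·0.22971002) = 71.629964
y = r_b·(sin φ − φ·cos φ) = 69.780690·(0.22971002 − 0.23177972·0.97325912) = 0.288075

x=71.629964 y=0.288075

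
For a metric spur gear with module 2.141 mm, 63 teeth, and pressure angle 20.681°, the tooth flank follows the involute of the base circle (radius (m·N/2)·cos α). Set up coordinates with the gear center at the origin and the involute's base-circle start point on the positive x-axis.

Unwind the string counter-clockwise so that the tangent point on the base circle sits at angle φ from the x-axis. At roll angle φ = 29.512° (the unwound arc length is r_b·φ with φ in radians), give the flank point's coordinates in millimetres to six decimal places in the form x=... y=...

x=70.918548 y=2.798594

pitch radius r_p = m·N/2 = 2.141·63/2 = 67.441500
base radius r_b = r_p·cos α = 67.441500·cos 20.681° = 63.095650
roll angle φ = 29.512° = 0.51508157 rad
x = r_b·(cos φ + φ·sin φ) = 63.095650·(0.87025254 + 0.51508157·0.49260584) = 70.918548
y = r_b·(sin φ − φ·cos φ) = 63.095650·(0.49260584 − 0.51508157·0.87025254) = 2.798594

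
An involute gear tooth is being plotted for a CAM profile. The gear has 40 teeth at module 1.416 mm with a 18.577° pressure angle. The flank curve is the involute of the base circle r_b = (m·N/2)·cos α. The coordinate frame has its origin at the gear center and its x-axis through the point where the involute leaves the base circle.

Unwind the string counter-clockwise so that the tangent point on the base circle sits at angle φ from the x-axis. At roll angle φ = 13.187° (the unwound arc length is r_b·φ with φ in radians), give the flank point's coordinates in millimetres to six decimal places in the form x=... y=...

pitch radius r_p = m·N/2 = 1.416·40/2 = 28.320000
base radius r_b = r_p·cos α = 28.320000·cos 18.577° = 26.844425
roll angle φ = 13.187° = 0.23015657 rad
x = r_b·(cos φ + φ·sin φ) = 26.844425·(0.97363069 + 0.23015657·0.22812997) = 27.546039
y = r_b·(sin φ − φ·cos φ) = 26.844425·(0.22812997 − 0.23015657·0.97363069) = 0.108518

x=27.546039 y=0.108518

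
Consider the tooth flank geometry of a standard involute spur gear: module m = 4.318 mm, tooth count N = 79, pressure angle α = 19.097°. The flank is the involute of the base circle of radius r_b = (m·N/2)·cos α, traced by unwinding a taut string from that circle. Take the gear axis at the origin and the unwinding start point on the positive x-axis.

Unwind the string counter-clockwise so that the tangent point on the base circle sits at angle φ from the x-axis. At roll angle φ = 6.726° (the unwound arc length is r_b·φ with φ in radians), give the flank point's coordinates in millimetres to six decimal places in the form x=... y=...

x=162.281071 y=0.086792

pitch radius r_p = m·N/2 = 4.318·79/2 = 170.561000
base radius r_b = r_p·cos α = 170.561000·cos 19.097° = 161.174353
roll angle φ = 6.726° = 0.11739085 rad
x = r_b·(cos φ + φ·sin φ) = 161.174353·(0.99311760 + 0.11739085·0.11712141) = 162.281071
y = r_b·(sin φ − φ·cos φ) = 161.174353·(0.11712141 − 0.11739085·0.99311760) = 0.086792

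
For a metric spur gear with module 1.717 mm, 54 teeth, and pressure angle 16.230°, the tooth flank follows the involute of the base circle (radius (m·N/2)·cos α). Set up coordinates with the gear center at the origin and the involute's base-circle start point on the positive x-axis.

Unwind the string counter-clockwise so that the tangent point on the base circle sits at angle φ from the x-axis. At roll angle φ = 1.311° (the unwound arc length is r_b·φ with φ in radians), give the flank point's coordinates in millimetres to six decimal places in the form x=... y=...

x=44.523127 y=0.000178

pitch radius r_p = m·N/2 = 1.717·54/2 = 46.359000
base radius r_b = r_p·cos α = 46.359000·cos 16.230° = 44.511477
roll angle φ = 1.311° = 0.02288127 rad
x = r_b·(cos φ + φ·sin φ) = 44.511477·(0.99973824 + 0.02288127·0.02287927) = 44.523127
y = r_b·(sin φ − φ·cos φ) = 44.511477·(0.02287927 − 0.02288127·0.99973824) = 0.000178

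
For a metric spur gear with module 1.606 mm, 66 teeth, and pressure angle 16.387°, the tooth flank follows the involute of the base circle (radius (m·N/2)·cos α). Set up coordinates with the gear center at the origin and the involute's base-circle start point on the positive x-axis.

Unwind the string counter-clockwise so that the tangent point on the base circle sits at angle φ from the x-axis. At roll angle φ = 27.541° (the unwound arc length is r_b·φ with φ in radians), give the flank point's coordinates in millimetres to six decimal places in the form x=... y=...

x=56.384136 y=1.839210

pitch radius r_p = m·N/2 = 1.606·66/2 = 52.998000
base radius r_b = r_p·cos α = 52.998000·cos 16.387° = 50.845116
roll angle φ = 27.541° = 0.48068113 rad
x = r_b·(cos φ + φ·sin φ) = 50.845116·(0.88668019 + 0.48068113·0.46238323) = 56.384136
y = r_b·(sin φ − φ·cos φ) = 50.845116·(0.46238323 − 0.48068113·0.88668019) = 1.839210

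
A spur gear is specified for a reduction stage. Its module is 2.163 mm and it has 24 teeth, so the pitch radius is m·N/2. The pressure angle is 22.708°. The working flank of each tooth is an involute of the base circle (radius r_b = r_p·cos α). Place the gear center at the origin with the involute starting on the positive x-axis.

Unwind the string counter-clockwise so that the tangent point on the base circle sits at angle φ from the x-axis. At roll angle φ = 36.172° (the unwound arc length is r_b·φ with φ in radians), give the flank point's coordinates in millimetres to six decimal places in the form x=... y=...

pitch radius r_p = m·N/2 = 2.163·24/2 = 25.956000
base radius r_b = r_p·cos α = 25.956000·cos 22.708° = 23.944000
roll angle φ = 36.172° = 0.63132050 rad
x = r_b·(cos φ + φ·sin φ) = 23.944000·(0.80724884 + 0.63132050·0.59021124) = 28.250599
y = r_b·(sin φ − φ·cos φ) = 23.944000·(0.59021124 − 0.63132050·0.80724884) = 1.929372

x=28.250599 y=1.929372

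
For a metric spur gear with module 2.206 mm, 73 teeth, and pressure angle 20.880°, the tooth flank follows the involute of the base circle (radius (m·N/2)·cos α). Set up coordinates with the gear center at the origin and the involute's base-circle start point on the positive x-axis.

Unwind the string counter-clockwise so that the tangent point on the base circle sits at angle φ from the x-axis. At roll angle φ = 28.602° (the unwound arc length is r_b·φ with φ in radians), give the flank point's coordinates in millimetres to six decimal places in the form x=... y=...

x=84.029081 y=3.042544

pitch radius r_p = m·N/2 = 2.206·73/2 = 80.519000
base radius r_b = r_p·cos α = 80.519000·cos 20.880° = 75.231232
roll angle φ = 28.602° = 0.49919907 rad
x = r_b·(cos φ + φ·sin φ) = 75.231232·(0.87796627 + 0.49919907·0.47872251) = 84.029081
y = r_b·(sin φ − φ·cos φ) = 75.231232·(0.47872251 − 0.49919907·0.87796627) = 3.042544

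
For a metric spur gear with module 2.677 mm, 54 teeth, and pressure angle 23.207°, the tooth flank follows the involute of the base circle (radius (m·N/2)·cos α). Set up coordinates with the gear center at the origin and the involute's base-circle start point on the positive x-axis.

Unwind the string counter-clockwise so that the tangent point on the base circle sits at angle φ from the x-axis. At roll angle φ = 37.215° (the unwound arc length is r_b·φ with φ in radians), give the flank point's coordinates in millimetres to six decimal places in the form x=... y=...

x=78.999981 y=5.815671

pitch radius r_p = m·N/2 = 2.677·54/2 = 72.279000
base radius r_b = r_p·cos α = 72.279000·cos 23.207° = 66.430704
roll angle φ = 37.215° = 0.64952428 rad
x = r_b·(cos φ + φ·sin φ) = 66.430704·(0.79637161 + 0.64952428·0.60480763) = 78.999981
y = r_b·(sin φ − φ·cos φ) = 66.430704·(0.60480763 − 0.64952428·0.79637161) = 5.815671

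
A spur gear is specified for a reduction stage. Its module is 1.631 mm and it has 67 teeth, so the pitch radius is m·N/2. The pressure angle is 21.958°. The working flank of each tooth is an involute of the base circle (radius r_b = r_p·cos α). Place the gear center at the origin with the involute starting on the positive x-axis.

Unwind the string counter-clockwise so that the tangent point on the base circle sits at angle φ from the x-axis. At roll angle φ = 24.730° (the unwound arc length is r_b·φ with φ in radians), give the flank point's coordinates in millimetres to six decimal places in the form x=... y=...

pitch radius r_p = m·N/2 = 1.631·67/2 = 54.638500
base radius r_b = r_p·cos α = 54.638500·cos 21.958° = 50.674925
roll angle φ = 24.730° = 0.43161992 rad
x = r_b·(cos φ + φ·sin φ) = 50.674925·(0.90828926 + 0.43161992·0.41834271) = 55.177611
y = r_b·(sin φ − φ·cos φ) = 50.674925·(0.41834271 − 0.43161992·0.90828926) = 1.333104

x=55.177611 y=1.333104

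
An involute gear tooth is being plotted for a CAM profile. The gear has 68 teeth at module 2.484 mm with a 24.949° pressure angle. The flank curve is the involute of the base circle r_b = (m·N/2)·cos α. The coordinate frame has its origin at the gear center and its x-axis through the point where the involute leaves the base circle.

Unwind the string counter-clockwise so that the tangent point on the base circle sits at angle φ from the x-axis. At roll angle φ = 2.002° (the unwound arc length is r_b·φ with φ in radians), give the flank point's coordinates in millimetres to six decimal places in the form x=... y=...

x=76.621602 y=0.001089

pitch radius r_p = m·N/2 = 2.484·68/2 = 84.456000
base radius r_b = r_p·cos α = 84.456000·cos 24.949° = 76.574871
roll angle φ = 2.002° = 0.03494149 rad
x = r_b·(cos φ + φ·sin φ) = 76.574871·(0.99938961 + 0.03494149·0.03493438) = 76.621602
y = r_b·(sin φ − φ·cos φ) = 76.574871·(0.03493438 − 0.03494149·0.99938961) = 0.001089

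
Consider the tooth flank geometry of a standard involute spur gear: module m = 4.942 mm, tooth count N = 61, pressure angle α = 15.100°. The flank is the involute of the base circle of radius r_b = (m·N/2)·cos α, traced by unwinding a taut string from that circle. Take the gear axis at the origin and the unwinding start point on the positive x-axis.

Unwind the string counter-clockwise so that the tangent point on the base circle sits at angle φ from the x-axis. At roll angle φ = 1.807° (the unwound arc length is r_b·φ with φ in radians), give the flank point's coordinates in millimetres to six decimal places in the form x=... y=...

pitch radius r_p = m·N/2 = 4.942·61/2 = 150.731000
base radius r_b = r_p·cos α = 150.731000·cos 15.100° = 145.526655
roll angle φ = 1.807° = 0.03153810 rad
x = r_b·(cos φ + φ·sin φ) = 145.526655·(0.99950272 + 0.03153810·0.03153287) = 145.599011
y = r_b·(sin φ − φ·cos φ) = 145.526655·(0.03153287 − 0.03153810·0.99950272) = 0.001522

x=145.599011 y=0.001522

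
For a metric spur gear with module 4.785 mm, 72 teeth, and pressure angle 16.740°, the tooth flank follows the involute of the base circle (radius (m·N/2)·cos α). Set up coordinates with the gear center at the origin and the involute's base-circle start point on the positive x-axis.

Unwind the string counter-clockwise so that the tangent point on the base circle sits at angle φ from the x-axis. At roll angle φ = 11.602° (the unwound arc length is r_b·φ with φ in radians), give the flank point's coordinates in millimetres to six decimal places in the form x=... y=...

x=168.307279 y=0.454680

pitch radius r_p = m·N/2 = 4.785·72/2 = 172.260000
base radius r_b = r_p·cos α = 172.260000·cos 16.740° = 164.959905
roll angle φ = 11.602° = 0.20249310 rad
x = r_b·(cos φ + φ·sin φ) = 164.959905·(0.97956823 + 0.20249310·0.20111211) = 168.307279
y = r_b·(sin φ − φ·cos φ) = 164.959905·(0.20111211 − 0.20249310·0.97956823) = 0.454680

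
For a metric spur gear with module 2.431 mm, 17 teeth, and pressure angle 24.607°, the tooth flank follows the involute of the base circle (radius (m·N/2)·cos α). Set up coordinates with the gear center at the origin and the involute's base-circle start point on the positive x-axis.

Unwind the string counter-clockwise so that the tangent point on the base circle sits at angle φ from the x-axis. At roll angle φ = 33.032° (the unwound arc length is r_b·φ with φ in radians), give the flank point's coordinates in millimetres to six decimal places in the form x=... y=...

x=21.654401 y=1.160560

pitch radius r_p = m·N/2 = 2.431·17/2 = 20.663500
base radius r_b = r_p·cos α = 20.663500·cos 24.607° = 18.786949
roll angle φ = 33.032° = 0.57651716 rad
x = r_b·(cos φ + φ·sin φ) = 18.786949·(0.83836625 + 0.57651716·0.54510735) = 21.654401
y = r_b·(sin φ − φ·cos φ) = 18.786949·(0.54510735 − 0.57651716·0.83836625) = 1.160560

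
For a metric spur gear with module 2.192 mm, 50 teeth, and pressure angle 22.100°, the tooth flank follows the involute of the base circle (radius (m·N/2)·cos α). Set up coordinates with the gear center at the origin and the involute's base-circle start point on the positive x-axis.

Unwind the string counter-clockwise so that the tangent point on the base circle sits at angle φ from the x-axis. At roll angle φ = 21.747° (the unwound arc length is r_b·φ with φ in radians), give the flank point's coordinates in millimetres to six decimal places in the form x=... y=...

pitch radius r_p = m·N/2 = 2.192·50/2 = 54.800000
base radius r_b = r_p·cos α = 54.800000·cos 22.100° = 50.773769
roll angle φ = 21.747° = 0.37955675 rad
x = r_b·(cos φ + φ·sin φ) = 50.773769·(0.92882895 + 0.37955675·0.37050880) = 54.300417
y = r_b·(sin φ − φ·cos φ) = 50.773769·(0.37050880 − 0.37955675·0.92882895) = 0.912176

x=54.300417 y=0.912176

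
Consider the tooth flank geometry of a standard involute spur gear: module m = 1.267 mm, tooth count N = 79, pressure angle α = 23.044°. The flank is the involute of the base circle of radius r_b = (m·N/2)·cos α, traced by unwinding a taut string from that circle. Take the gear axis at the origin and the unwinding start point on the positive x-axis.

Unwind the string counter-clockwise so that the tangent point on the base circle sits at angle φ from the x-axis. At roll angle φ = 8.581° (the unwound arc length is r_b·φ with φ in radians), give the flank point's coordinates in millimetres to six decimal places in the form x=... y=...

x=46.566609 y=0.051453

pitch radius r_p = m·N/2 = 1.267·79/2 = 50.046500
base radius r_b = r_p·cos α = 50.046500·cos 23.044° = 46.053016
roll angle φ = 8.581° = 0.14976670 rad
x = r_b·(cos φ + φ·sin φ) = 46.053016·(0.98880591 + 0.14976670·0.14920745) = 46.566609
y = r_b·(sin φ − φ·cos φ) = 46.053016·(0.14920745 − 0.14976670·0.98880591) = 0.051453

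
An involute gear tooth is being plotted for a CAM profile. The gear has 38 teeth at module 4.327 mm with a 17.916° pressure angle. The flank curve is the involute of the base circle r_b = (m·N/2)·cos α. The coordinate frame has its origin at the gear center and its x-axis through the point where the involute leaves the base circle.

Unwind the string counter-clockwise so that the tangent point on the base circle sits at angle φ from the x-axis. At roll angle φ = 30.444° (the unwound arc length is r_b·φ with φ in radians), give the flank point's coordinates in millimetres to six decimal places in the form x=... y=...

x=88.501931 y=3.802400

pitch radius r_p = m·N/2 = 4.327·38/2 = 82.213000
base radius r_b = r_p·cos α = 82.213000·cos 17.916° = 78.226371
roll angle φ = 30.444° = 0.53134804 rad
x = r_b·(cos φ + φ·sin φ) = 78.226371·(0.86212481 + 0.53134804·0.50669598) = 88.501931
y = r_b·(sin φ − φ·cos φ) = 78.226371·(0.50669598 − 0.53134804·0.86212481) = 3.802400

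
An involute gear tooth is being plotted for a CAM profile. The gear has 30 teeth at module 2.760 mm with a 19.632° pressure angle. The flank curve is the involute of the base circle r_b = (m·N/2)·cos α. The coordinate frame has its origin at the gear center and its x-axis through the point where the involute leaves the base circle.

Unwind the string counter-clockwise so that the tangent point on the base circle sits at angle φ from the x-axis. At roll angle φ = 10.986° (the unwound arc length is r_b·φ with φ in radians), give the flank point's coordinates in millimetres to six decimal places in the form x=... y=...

x=39.703637 y=0.091290

pitch radius r_p = m·N/2 = 2.760·30/2 = 41.400000
base radius r_b = r_p·cos α = 41.400000·cos 19.632° = 38.993416
roll angle φ = 10.986° = 0.19174187 rad
x = r_b·(cos φ + φ·sin φ) = 38.993416·(0.98167378 + 0.19174187·0.19056913) = 39.703637
y = r_b·(sin φ − φ·cos φ) = 38.993416·(0.19056913 − 0.19174187·0.98167378) = 0.091290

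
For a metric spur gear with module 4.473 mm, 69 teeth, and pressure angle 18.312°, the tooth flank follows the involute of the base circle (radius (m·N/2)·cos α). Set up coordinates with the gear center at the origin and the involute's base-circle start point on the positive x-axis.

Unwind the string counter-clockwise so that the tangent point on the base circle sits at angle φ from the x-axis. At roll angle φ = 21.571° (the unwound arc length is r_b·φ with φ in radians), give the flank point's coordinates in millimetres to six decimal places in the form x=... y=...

x=156.521525 y=2.569225

pitch radius r_p = m·N/2 = 4.473·69/2 = 154.318500
base radius r_b = r_p·cos α = 154.318500·cos 18.312° = 146.503764
roll angle φ = 21.571° = 0.37648497 rad
x = r_b·(cos φ + φ·sin φ) = 146.503764·(0.92996269 + 0.37648497·0.36765390) = 156.521525
y = r_b·(sin φ − φ·cos φ) = 146.503764·(0.36765390 − 0.37648497·0.92996269) = 2.569225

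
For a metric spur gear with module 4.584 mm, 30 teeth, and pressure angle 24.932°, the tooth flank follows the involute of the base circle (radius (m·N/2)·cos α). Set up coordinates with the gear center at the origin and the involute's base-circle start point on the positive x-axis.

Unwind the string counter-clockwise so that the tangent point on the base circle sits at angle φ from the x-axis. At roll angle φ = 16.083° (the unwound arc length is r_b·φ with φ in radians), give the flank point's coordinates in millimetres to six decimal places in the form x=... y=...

pitch radius r_p = m·N/2 = 4.584·30/2 = 68.760000
base radius r_b = r_p·cos α = 68.760000·cos 24.932° = 62.352168
roll angle φ = 16.083° = 0.28070130 rad
x = r_b·(cos φ + φ·sin φ) = 62.352168·(0.96086139 + 0.28070130·0.27702957) = 64.760455
y = r_b·(sin φ − φ·cos φ) = 62.352168·(0.27702957 − 0.28070130·0.96086139) = 0.456077

x=64.760455 y=0.456077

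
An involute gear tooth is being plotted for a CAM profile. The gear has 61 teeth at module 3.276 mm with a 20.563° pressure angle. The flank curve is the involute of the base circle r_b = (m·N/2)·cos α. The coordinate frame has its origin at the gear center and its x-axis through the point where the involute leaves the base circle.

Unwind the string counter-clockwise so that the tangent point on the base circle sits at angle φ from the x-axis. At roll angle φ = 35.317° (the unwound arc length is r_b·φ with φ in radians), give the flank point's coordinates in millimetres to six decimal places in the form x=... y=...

pitch radius r_p = m·N/2 = 3.276·61/2 = 99.918000
base radius r_b = r_p·cos α = 99.918000·cos 20.563° = 93.551879
roll angle φ = 35.317° = 0.61639793 rad
x = r_b·(cos φ + φ·sin φ) = 93.551879·(0.81596610 + 0.61639793·0.57809975) = 109.671391
y = r_b·(sin φ − φ·cos φ) = 93.551879·(0.57809975 − 0.61639793·0.81596610) = 7.029482

x=109.671391 y=7.029482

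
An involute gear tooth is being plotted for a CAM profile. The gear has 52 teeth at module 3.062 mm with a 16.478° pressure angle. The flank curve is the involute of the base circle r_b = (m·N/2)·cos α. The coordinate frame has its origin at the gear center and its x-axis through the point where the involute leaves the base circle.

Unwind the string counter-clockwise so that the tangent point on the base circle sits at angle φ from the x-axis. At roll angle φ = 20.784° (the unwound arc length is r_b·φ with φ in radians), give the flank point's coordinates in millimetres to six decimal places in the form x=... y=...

x=81.201025 y=1.198775

pitch radius r_p = m·N/2 = 3.062·52/2 = 79.612000
base radius r_b = r_p·cos α = 79.612000·cos 16.478° = 76.342233
roll angle φ = 20.784° = 0.36274923 rad
x = r_b·(cos φ + φ·sin φ) = 76.342233·(0.93492480 + 0.36274923·0.35484590) = 81.201025
y = r_b·(sin φ − φ·cos φ) = 76.342233·(0.35484590 − 0.36274923·0.93492480) = 1.198775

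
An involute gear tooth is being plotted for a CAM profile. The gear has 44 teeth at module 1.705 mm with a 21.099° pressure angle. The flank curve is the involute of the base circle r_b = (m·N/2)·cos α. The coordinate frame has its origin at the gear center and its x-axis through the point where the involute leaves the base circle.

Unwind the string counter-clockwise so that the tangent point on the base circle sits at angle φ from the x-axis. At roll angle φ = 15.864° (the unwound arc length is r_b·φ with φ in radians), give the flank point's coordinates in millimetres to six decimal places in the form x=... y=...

pitch radius r_p = m·N/2 = 1.705·44/2 = 37.510000
base radius r_b = r_p·cos α = 37.510000·cos 21.099° = 34.995323
roll angle φ = 15.864° = 0.27687903 rad
x = r_b·(cos φ + φ·sin φ) = 34.995323·(0.96191325 + 0.27687903·0.27335488) = 36.311129
y = r_b·(sin φ − φ·cos φ) = 34.995323·(0.27335488 − 0.27687903·0.96191325) = 0.245712

x=36.311129 y=0.245712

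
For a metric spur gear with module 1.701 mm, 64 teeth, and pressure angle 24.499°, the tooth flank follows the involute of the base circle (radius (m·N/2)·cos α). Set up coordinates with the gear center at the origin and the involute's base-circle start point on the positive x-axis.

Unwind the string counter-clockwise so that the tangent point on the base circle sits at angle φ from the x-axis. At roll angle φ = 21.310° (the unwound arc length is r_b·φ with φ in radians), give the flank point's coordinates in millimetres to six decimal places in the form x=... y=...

pitch radius r_p = m·N/2 = 1.701·64/2 = 54.432000
base radius r_b = r_p·cos α = 54.432000·cos 24.499° = 49.531406
roll angle φ = 21.310° = 0.37192966 rad
x = r_b·(cos φ + φ·sin φ) = 49.531406·(0.93162781 + 0.37192966·0.36341384) = 52.839717
y = r_b·(sin φ − φ·cos φ) = 49.531406·(0.36341384 − 0.37192966·0.93162781) = 0.837765

x=52.839717 y=0.837765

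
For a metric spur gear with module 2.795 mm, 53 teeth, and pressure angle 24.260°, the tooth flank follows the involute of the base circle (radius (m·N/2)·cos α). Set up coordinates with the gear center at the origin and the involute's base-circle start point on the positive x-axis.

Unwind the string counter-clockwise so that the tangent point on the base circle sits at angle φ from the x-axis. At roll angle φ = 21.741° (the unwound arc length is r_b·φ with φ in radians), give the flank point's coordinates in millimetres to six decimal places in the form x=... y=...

pitch radius r_p = m·N/2 = 2.795·53/2 = 74.067500
base radius r_b = r_p·cos α = 74.067500·cos 24.260° = 67.526625
roll angle φ = 21.741° = 0.37945203 rad
x = r_b·(cos φ + φ·sin φ) = 67.526625·(0.92886775 + 0.37945203·0.37041154) = 72.214401
y = r_b·(sin φ − φ·cos φ) = 67.526625·(0.37041154 − 0.37945203·0.92886775) = 1.212156

x=72.214401 y=1.212156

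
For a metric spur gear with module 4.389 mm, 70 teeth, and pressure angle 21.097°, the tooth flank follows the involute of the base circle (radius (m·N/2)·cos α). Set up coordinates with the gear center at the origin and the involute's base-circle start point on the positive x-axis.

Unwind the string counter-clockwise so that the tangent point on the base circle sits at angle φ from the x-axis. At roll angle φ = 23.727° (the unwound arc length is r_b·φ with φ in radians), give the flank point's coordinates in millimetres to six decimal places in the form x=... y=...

x=155.085588 y=3.334845

pitch radius r_p = m·N/2 = 4.389·70/2 = 153.615000
base radius r_b = r_p·cos α = 153.615000·cos 21.097° = 143.318553
roll angle φ = 23.727° = 0.41411427 rad
x = r_b·(cos φ + φ·sin φ) = 143.318553·(0.91547308 + 0.41411427·0.40237923) = 155.085588
y = r_b·(sin φ − φ·cos φ) = 143.318553·(0.40237923 − 0.41411427·0.91547308) = 3.334845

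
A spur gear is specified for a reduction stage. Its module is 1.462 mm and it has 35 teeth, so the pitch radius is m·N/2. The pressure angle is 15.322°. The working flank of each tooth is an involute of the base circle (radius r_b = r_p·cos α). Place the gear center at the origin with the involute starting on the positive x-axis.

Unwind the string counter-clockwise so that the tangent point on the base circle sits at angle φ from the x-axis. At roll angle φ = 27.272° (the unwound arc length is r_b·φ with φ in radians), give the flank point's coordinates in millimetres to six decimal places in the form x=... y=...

pitch radius r_p = m·N/2 = 1.462·35/2 = 25.585000
base radius r_b = r_p·cos α = 25.585000·cos 15.322° = 24.675607
roll angle φ = 27.272° = 0.47598619 rad
x = r_b·(cos φ + φ·sin φ) = 24.675607·(0.88884126 + 0.47598619·0.45821524) = 27.314550
y = r_b·(sin φ − φ·cos φ) = 24.675607·(0.45821524 − 0.47598619·0.88884126) = 0.867078

x=27.314550 y=0.867078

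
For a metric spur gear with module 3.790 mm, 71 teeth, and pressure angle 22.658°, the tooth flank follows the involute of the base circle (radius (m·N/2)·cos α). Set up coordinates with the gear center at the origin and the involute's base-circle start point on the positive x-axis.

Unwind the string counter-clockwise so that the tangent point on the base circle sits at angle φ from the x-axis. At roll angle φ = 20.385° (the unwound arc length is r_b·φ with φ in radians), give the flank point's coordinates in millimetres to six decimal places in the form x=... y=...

pitch radius r_p = m·N/2 = 3.790·71/2 = 134.545000
base radius r_b = r_p·cos α = 134.545000·cos 22.658° = 124.160915
roll angle φ = 20.385° = 0.35578537 rad
x = r_b·(cos φ + φ·sin φ) = 124.160915·(0.93737321 + 0.35578537·0.34832666) = 131.772319
y = r_b·(sin φ − φ·cos φ) = 124.160915·(0.34832666 − 0.35578537·0.93737321) = 1.840435

x=131.772319 y=1.840435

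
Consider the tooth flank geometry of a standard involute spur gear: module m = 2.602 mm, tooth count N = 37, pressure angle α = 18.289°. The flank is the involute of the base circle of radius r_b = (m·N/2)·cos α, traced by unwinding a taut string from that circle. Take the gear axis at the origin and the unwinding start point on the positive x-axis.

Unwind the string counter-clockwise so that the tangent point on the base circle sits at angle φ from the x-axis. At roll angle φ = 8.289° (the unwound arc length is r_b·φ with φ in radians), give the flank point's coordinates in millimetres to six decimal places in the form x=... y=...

x=46.181191 y=0.046034

pitch radius r_p = m·N/2 = 2.602·37/2 = 48.137000
base radius r_b = r_p·cos α = 48.137000·cos 18.289° = 45.705395
roll angle φ = 8.289° = 0.14467034 rad
x = r_b·(cos φ + φ·sin φ) = 45.705395·(0.98955349 + 0.14467034·0.14416622) = 46.181191
y = r_b·(sin φ − φ·cos φ) = 45.705395·(0.14416622 − 0.14467034·0.98955349) = 0.046034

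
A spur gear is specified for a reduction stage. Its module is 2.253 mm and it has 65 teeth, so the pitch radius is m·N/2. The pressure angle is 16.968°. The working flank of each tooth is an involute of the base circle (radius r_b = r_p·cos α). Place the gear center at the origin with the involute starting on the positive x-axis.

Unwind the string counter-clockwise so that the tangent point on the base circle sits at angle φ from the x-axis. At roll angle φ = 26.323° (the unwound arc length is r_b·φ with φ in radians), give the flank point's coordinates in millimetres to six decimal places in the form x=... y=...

pitch radius r_p = m·N/2 = 2.253·65/2 = 73.222500
base radius r_b = r_p·cos α = 73.222500·cos 16.968° = 70.034971
roll angle φ = 26.323° = 0.45942302 rad
x = r_b·(cos φ + φ·sin φ) = 70.034971·(0.89630850 + 0.45942302·0.44343103) = 77.040633
y = r_b·(sin φ − φ·cos φ) = 70.034971·(0.44343103 − 0.45942302·0.89630850) = 2.216346

x=77.040633 y=2.216346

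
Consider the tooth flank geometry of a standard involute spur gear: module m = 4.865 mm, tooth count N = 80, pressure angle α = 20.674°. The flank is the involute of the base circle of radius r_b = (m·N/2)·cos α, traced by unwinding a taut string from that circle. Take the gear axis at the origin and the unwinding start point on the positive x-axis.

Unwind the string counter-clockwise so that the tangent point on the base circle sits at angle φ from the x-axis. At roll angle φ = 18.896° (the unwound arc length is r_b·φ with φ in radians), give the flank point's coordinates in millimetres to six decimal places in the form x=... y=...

x=191.702457 y=2.153399

pitch radius r_p = m·N/2 = 4.865·80/2 = 194.600000
base radius r_b = r_p·cos α = 194.600000·cos 20.674° = 182.068604
roll angle φ = 18.896° = 0.32979742 rad
x = r_b·(cos φ + φ·sin φ) = 182.068604·(0.94610797 + 0.32979742·0.32385137) = 191.702457
y = r_b·(sin φ − φ·cos φ) = 182.068604·(0.32385137 − 0.32979742·0.94610797) = 2.153399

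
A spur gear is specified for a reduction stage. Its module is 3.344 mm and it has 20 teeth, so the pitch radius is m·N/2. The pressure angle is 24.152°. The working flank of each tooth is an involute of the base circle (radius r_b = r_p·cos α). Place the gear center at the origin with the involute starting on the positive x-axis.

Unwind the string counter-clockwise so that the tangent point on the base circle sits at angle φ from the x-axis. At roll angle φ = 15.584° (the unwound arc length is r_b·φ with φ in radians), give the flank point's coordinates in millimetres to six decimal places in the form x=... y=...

pitch radius r_p = m·N/2 = 3.344·20/2 = 33.440000
base radius r_b = r_p·cos α = 33.440000·cos 24.152° = 30.512770
roll angle φ = 15.584° = 0.27199211 rad
x = r_b·(cos φ + φ·sin φ) = 30.512770·(0.96323763 + 0.27199211·0.26865084) = 31.620644
y = r_b·(sin φ − φ·cos φ) = 30.512770·(0.26865084 − 0.27199211·0.96323763) = 0.203148

x=31.620644 y=0.203148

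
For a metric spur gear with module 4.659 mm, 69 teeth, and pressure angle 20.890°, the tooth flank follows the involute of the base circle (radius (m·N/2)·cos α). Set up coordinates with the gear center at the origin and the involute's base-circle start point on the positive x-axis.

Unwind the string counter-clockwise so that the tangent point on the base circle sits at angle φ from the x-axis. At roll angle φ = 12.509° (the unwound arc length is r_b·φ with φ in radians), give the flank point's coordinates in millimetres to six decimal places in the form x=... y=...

pitch radius r_p = m·N/2 = 4.659·69/2 = 160.735500
base radius r_b = r_p·cos α = 160.735500·cos 20.890° = 150.169829
roll angle φ = 12.509° = 0.21832324 rad
x = r_b·(cos φ + φ·sin φ) = 150.169829·(0.97626200 + 0.21832324·0.21659297) = 153.706219
y = r_b·(sin φ − φ·cos φ) = 150.169829·(0.21659297 − 0.21832324·0.97626200) = 0.518430

x=153.706219 y=0.518430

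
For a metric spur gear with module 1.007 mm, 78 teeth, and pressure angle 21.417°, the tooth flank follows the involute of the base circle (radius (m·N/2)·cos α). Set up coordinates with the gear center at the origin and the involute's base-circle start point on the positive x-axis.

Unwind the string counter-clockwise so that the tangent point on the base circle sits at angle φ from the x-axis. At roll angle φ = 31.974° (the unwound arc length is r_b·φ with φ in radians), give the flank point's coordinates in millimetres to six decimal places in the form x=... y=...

x=41.818441 y=2.052747

pitch radius r_p = m·N/2 = 1.007·78/2 = 39.273000
base radius r_b = r_p·cos α = 39.273000·cos 21.417° = 36.561102
roll angle φ = 31.974° = 0.55805158 rad
x = r_b·(cos φ + φ·sin φ) = 36.561102·(0.84828848 + 0.55805158·0.52953438) = 41.818441
y = r_b·(sin φ − φ·cos φ) = 36.561102·(0.52953438 − 0.55805158·0.84828848) = 2.052747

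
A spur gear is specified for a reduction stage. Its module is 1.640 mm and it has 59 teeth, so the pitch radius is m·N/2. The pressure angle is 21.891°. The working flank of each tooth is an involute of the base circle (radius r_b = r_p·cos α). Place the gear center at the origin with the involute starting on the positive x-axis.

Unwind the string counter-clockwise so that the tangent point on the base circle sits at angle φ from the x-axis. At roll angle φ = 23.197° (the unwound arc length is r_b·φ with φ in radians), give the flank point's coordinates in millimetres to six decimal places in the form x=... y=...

pitch radius r_p = m·N/2 = 1.640·59/2 = 48.380000
base radius r_b = r_p·cos α = 48.380000·cos 21.891° = 44.891552
roll angle φ = 23.197° = 0.40486403 rad
x = r_b·(cos φ + φ·sin φ) = 44.891552·(0.91915596 + 0.40486403·0.39389378) = 48.421347
y = r_b·(sin φ − φ·cos φ) = 44.891552·(0.39389378 − 0.40486403·0.91915596) = 0.976867

x=48.421347 y=0.976867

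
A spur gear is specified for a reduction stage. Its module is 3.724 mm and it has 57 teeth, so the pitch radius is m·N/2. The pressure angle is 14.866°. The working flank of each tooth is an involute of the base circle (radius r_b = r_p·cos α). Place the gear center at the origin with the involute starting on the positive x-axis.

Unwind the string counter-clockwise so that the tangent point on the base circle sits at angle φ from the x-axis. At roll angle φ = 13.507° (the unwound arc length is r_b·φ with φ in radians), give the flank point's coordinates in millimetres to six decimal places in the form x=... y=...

x=105.392494 y=0.445493

pitch radius r_p = m·N/2 = 3.724·57/2 = 106.134000
base radius r_b = r_p·cos α = 106.134000·cos 14.866° = 102.581535
roll angle φ = 13.507° = 0.23574162 rad
x = r_b·(cos φ + φ·sin φ) = 102.581535·(0.97234139 + 0.23574162·0.23356416) = 105.392494
y = r_b·(sin φ − φ·cos φ) = 102.581535·(0.23356416 − 0.23574162·0.97234139) = 0.445493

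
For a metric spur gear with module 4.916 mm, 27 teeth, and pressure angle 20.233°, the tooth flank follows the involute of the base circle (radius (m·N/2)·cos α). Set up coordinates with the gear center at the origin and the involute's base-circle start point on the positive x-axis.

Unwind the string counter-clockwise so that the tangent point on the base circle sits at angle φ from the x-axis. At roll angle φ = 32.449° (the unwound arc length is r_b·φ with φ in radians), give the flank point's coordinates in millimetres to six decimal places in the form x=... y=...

pitch radius r_p = m·N/2 = 4.916·27/2 = 66.366000
base radius r_b = r_p·cos α = 66.366000·cos 20.233° = 62.270819
roll angle φ = 32.449° = 0.56634189 rad
x = r_b·(cos φ + φ·sin φ) = 62.270819·(0.84386937 + 0.56634189·0.53654868) = 71.470670
y = r_b·(sin φ − φ·cos φ) = 62.270819·(0.53654868 − 0.56634189·0.84386937) = 3.650945

x=71.470670 y=3.650945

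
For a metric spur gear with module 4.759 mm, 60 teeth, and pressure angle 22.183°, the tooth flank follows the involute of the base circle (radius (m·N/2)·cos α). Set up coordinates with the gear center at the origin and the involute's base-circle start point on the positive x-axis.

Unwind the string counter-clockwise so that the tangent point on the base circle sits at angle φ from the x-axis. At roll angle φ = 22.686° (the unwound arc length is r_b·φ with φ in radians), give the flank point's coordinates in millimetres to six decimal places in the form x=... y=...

pitch radius r_p = m·N/2 = 4.759·60/2 = 142.770000
base radius r_b = r_p·cos α = 142.770000·cos 22.183° = 132.202543
roll angle φ = 22.686° = 0.39594539 rad
x = r_b·(cos φ + φ·sin φ) = 132.202543·(0.92263236 + 0.39594539·0.38568061) = 142.162791
y = r_b·(sin φ − φ·cos φ) = 132.202543·(0.38568061 − 0.39594539·0.92263236) = 2.692778

x=142.162791 y=2.692778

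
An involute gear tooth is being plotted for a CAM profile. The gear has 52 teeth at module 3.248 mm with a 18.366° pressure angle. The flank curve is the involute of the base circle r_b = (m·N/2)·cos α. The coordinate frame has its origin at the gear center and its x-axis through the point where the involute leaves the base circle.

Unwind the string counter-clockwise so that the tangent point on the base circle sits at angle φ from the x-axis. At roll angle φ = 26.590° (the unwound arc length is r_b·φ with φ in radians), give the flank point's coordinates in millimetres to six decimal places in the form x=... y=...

x=88.318008 y=2.613171

pitch radius r_p = m·N/2 = 3.248·52/2 = 84.448000
base radius r_b = r_p·cos α = 84.448000·cos 18.366° = 80.146485
roll angle φ = 26.590° = 0.46408305 rad
x = r_b·(cos φ + φ·sin φ) = 80.146485·(0.89423237 + 0.46408305·0.44760302) = 88.318008
y = r_b·(sin φ − φ·cos φ) = 80.146485·(0.44760302 − 0.46408305·0.89423237) = 2.613171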